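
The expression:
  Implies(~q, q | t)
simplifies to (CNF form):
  q | t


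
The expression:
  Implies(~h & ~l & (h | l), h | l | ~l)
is always true.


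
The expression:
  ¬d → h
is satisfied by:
  {d: True, h: True}
  {d: True, h: False}
  {h: True, d: False}


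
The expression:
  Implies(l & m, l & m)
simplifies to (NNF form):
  True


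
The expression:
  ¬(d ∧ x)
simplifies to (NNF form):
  ¬d ∨ ¬x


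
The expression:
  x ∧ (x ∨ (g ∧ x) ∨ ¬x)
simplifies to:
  x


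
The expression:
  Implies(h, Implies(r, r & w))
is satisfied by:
  {w: True, h: False, r: False}
  {h: False, r: False, w: False}
  {r: True, w: True, h: False}
  {r: True, h: False, w: False}
  {w: True, h: True, r: False}
  {h: True, w: False, r: False}
  {r: True, h: True, w: True}


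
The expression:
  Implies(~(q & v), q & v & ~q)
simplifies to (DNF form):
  q & v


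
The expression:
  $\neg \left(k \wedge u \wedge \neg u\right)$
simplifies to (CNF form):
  $\text{True}$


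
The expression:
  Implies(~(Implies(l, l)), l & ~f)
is always true.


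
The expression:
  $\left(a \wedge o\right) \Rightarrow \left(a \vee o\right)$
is always true.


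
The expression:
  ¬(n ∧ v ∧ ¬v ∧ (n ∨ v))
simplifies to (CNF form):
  True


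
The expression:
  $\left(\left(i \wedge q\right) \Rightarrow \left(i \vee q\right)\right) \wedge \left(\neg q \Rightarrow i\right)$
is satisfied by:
  {i: True, q: True}
  {i: True, q: False}
  {q: True, i: False}


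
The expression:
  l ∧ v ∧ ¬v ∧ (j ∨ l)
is never true.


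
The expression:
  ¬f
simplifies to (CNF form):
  ¬f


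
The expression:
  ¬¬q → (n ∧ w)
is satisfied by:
  {n: True, w: True, q: False}
  {n: True, w: False, q: False}
  {w: True, n: False, q: False}
  {n: False, w: False, q: False}
  {n: True, q: True, w: True}


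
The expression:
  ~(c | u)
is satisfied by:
  {u: False, c: False}


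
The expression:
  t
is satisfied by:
  {t: True}


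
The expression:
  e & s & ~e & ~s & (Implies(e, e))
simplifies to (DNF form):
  False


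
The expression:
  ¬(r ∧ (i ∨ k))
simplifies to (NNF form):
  (¬i ∧ ¬k) ∨ ¬r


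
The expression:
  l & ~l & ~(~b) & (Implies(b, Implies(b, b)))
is never true.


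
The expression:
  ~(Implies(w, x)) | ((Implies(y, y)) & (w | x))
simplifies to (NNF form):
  w | x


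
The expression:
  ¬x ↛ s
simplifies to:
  s ∨ ¬x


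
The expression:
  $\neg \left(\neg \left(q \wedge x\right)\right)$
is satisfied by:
  {x: True, q: True}


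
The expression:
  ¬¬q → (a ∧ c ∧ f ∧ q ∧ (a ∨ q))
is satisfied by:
  {f: True, c: True, a: True, q: False}
  {f: True, c: True, a: False, q: False}
  {f: True, a: True, c: False, q: False}
  {f: True, a: False, c: False, q: False}
  {c: True, a: True, f: False, q: False}
  {c: True, a: False, f: False, q: False}
  {a: True, f: False, c: False, q: False}
  {a: False, f: False, c: False, q: False}
  {q: True, f: True, c: True, a: True}


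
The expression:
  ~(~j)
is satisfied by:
  {j: True}


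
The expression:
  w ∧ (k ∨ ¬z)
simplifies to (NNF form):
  w ∧ (k ∨ ¬z)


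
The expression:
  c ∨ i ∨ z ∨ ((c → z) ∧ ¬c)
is always true.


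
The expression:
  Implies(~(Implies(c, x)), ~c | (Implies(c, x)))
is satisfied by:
  {x: True, c: False}
  {c: False, x: False}
  {c: True, x: True}


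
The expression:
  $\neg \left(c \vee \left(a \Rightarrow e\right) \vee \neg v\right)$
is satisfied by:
  {a: True, v: True, e: False, c: False}


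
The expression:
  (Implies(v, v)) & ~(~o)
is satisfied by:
  {o: True}


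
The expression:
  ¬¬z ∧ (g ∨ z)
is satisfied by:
  {z: True}


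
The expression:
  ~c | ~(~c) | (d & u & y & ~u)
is always true.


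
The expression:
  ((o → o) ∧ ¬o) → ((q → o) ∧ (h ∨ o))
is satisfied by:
  {o: True, h: True, q: False}
  {o: True, h: False, q: False}
  {o: True, q: True, h: True}
  {o: True, q: True, h: False}
  {h: True, q: False, o: False}


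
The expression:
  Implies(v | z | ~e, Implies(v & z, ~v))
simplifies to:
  ~v | ~z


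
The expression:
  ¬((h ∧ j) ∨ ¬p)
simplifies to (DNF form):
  (p ∧ ¬h) ∨ (p ∧ ¬j)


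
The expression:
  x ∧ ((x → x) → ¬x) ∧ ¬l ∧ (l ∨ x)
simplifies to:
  False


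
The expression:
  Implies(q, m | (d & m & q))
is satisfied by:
  {m: True, q: False}
  {q: False, m: False}
  {q: True, m: True}


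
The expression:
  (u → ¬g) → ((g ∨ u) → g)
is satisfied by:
  {g: True, u: False}
  {u: False, g: False}
  {u: True, g: True}


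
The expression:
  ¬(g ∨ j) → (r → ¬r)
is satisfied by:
  {g: True, j: True, r: False}
  {g: True, j: False, r: False}
  {j: True, g: False, r: False}
  {g: False, j: False, r: False}
  {r: True, g: True, j: True}
  {r: True, g: True, j: False}
  {r: True, j: True, g: False}


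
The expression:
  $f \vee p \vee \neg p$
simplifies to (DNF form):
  $\text{True}$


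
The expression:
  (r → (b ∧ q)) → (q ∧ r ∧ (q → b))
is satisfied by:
  {r: True}


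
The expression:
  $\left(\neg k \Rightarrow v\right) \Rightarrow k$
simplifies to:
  $k \vee \neg v$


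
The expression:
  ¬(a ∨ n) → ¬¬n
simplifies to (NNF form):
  a ∨ n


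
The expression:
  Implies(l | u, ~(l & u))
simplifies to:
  ~l | ~u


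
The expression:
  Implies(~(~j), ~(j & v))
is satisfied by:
  {v: False, j: False}
  {j: True, v: False}
  {v: True, j: False}


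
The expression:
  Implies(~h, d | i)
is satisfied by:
  {i: True, d: True, h: True}
  {i: True, d: True, h: False}
  {i: True, h: True, d: False}
  {i: True, h: False, d: False}
  {d: True, h: True, i: False}
  {d: True, h: False, i: False}
  {h: True, d: False, i: False}


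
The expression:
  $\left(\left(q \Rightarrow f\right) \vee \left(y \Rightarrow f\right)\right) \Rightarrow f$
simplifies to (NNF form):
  $f \vee \left(q \wedge y\right)$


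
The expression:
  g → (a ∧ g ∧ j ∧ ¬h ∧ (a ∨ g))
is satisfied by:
  {j: True, a: True, g: False, h: False}
  {j: True, a: False, g: False, h: False}
  {a: True, h: False, j: False, g: False}
  {h: False, a: False, j: False, g: False}
  {h: True, j: True, a: True, g: False}
  {h: True, j: True, a: False, g: False}
  {h: True, a: True, j: False, g: False}
  {h: True, a: False, j: False, g: False}
  {g: True, j: True, a: True, h: False}


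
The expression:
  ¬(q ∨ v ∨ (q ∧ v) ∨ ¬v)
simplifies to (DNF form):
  False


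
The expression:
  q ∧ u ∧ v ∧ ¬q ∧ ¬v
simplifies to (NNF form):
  False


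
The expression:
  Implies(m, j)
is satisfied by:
  {j: True, m: False}
  {m: False, j: False}
  {m: True, j: True}


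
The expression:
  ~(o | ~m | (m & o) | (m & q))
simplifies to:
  m & ~o & ~q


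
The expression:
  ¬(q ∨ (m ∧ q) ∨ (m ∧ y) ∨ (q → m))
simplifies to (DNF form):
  False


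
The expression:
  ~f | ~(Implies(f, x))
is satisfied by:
  {x: False, f: False}
  {f: True, x: False}
  {x: True, f: False}


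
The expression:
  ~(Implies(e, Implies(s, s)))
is never true.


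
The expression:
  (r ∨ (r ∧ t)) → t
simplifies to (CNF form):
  t ∨ ¬r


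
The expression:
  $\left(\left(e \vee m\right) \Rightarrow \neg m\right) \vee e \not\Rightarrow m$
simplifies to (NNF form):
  $\neg m$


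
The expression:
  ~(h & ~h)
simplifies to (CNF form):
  True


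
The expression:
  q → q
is always true.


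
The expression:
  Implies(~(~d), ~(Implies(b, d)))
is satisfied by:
  {d: False}


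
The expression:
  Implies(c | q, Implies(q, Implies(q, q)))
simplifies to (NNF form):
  True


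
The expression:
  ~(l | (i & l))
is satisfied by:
  {l: False}


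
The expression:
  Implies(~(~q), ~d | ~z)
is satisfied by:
  {q: False, z: False, d: False}
  {d: True, q: False, z: False}
  {z: True, q: False, d: False}
  {d: True, z: True, q: False}
  {q: True, d: False, z: False}
  {d: True, q: True, z: False}
  {z: True, q: True, d: False}


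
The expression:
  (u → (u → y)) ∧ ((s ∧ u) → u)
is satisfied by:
  {y: True, u: False}
  {u: False, y: False}
  {u: True, y: True}


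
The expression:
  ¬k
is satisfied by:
  {k: False}


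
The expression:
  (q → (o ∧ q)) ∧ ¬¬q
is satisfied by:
  {o: True, q: True}


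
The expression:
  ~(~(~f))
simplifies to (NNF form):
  ~f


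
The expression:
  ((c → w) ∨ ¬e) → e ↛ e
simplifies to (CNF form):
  c ∧ e ∧ ¬w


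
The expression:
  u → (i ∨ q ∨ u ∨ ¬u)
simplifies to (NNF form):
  True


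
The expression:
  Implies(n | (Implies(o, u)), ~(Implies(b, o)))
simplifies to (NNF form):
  (b | o) & (~n | ~o) & (~o | ~u)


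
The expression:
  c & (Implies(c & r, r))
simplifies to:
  c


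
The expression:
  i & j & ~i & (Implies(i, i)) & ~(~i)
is never true.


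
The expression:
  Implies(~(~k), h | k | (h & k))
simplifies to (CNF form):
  True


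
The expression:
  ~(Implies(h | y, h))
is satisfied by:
  {y: True, h: False}


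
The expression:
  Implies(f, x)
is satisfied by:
  {x: True, f: False}
  {f: False, x: False}
  {f: True, x: True}


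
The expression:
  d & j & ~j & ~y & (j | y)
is never true.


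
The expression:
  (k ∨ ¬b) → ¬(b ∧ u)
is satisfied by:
  {u: False, k: False, b: False}
  {b: True, u: False, k: False}
  {k: True, u: False, b: False}
  {b: True, k: True, u: False}
  {u: True, b: False, k: False}
  {b: True, u: True, k: False}
  {k: True, u: True, b: False}


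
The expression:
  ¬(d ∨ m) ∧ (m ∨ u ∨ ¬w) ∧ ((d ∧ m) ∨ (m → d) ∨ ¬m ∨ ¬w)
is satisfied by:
  {u: True, w: False, d: False, m: False}
  {m: False, w: False, u: False, d: False}
  {u: True, w: True, m: False, d: False}


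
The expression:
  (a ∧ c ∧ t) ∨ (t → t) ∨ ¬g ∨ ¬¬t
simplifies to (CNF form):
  True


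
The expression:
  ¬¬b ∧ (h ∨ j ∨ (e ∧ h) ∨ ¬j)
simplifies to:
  b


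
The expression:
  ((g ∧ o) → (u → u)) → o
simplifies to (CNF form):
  o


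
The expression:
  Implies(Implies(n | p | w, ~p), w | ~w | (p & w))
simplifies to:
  True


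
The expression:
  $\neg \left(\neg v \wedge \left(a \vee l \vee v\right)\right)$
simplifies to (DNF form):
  $v \vee \left(\neg a \wedge \neg l\right)$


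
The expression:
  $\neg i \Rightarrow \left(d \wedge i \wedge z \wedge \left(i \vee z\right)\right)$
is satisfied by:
  {i: True}


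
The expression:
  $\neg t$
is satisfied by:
  {t: False}


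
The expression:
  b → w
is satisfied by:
  {w: True, b: False}
  {b: False, w: False}
  {b: True, w: True}


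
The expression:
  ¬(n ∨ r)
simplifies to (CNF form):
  ¬n ∧ ¬r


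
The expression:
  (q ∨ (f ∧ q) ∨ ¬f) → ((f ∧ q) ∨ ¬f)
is always true.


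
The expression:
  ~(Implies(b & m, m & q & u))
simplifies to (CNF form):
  b & m & (~q | ~u)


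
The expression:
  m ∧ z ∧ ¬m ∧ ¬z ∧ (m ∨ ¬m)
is never true.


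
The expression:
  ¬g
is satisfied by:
  {g: False}


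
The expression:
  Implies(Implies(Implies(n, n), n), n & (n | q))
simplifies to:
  True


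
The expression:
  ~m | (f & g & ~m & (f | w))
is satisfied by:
  {m: False}


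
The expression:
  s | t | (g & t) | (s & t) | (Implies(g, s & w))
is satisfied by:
  {t: True, s: True, g: False}
  {t: True, g: False, s: False}
  {s: True, g: False, t: False}
  {s: False, g: False, t: False}
  {t: True, s: True, g: True}
  {t: True, g: True, s: False}
  {s: True, g: True, t: False}


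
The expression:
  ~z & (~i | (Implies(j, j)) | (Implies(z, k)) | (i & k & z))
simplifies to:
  ~z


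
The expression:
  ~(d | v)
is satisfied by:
  {d: False, v: False}


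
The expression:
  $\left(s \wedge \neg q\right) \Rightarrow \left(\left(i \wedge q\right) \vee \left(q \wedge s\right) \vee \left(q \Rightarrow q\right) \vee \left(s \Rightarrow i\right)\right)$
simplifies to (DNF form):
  $\text{True}$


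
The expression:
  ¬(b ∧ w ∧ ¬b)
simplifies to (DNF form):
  True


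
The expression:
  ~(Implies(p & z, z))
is never true.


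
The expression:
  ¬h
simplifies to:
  ¬h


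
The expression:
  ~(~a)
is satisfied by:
  {a: True}


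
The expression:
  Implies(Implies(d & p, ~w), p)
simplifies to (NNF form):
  p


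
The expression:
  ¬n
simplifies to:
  ¬n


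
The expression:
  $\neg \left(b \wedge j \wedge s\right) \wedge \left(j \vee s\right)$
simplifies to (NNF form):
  $\left(j \wedge \neg s\right) \vee \left(s \wedge \neg b\right) \vee \left(s \wedge \neg j\right)$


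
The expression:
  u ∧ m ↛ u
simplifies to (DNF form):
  False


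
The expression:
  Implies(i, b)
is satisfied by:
  {b: True, i: False}
  {i: False, b: False}
  {i: True, b: True}


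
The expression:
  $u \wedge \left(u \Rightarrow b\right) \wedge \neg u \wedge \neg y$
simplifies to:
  $\text{False}$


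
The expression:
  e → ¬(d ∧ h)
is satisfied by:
  {h: False, e: False, d: False}
  {d: True, h: False, e: False}
  {e: True, h: False, d: False}
  {d: True, e: True, h: False}
  {h: True, d: False, e: False}
  {d: True, h: True, e: False}
  {e: True, h: True, d: False}


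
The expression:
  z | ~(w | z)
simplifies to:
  z | ~w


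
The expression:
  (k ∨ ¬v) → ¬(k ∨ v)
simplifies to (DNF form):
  ¬k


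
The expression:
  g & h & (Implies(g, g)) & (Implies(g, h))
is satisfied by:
  {h: True, g: True}


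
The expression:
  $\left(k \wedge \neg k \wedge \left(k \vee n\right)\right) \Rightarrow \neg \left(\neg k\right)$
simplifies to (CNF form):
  $\text{True}$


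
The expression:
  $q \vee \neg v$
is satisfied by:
  {q: True, v: False}
  {v: False, q: False}
  {v: True, q: True}


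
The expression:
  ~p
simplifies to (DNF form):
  ~p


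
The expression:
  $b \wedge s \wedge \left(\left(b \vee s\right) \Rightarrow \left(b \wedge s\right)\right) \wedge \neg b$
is never true.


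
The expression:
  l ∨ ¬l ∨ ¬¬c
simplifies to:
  True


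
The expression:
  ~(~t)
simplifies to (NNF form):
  t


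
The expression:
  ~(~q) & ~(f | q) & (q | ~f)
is never true.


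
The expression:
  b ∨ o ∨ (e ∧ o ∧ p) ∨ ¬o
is always true.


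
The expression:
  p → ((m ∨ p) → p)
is always true.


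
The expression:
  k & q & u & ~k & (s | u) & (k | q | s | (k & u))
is never true.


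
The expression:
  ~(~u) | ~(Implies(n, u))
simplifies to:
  n | u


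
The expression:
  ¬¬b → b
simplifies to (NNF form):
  True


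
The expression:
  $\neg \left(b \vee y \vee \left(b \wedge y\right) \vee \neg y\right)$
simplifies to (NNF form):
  $\text{False}$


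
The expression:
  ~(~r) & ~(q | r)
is never true.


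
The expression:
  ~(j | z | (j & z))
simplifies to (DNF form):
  ~j & ~z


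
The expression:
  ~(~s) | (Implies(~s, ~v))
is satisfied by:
  {s: True, v: False}
  {v: False, s: False}
  {v: True, s: True}


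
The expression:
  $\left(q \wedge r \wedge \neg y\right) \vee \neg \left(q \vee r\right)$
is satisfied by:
  {y: False, r: False, q: False}
  {y: True, r: False, q: False}
  {r: True, q: True, y: False}


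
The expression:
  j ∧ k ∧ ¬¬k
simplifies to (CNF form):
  j ∧ k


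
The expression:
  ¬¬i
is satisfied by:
  {i: True}


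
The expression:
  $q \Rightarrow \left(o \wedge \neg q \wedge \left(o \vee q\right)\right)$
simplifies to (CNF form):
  $\neg q$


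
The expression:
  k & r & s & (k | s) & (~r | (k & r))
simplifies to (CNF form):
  k & r & s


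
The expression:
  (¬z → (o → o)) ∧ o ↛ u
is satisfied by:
  {o: True, u: False}


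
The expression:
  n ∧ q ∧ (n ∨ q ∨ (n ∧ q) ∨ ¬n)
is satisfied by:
  {q: True, n: True}


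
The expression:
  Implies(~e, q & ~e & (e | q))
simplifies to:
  e | q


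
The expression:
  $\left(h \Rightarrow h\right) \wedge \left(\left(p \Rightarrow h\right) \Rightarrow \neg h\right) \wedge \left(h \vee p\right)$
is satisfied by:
  {p: True, h: False}


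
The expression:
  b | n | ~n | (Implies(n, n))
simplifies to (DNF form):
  True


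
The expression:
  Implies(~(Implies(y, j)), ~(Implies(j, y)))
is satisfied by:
  {j: True, y: False}
  {y: False, j: False}
  {y: True, j: True}


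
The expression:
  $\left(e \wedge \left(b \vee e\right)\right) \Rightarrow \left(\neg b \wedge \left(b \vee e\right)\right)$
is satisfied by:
  {e: False, b: False}
  {b: True, e: False}
  {e: True, b: False}


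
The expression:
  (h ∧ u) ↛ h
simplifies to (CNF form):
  False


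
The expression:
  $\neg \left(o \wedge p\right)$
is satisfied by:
  {p: False, o: False}
  {o: True, p: False}
  {p: True, o: False}


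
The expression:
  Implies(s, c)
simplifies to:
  c | ~s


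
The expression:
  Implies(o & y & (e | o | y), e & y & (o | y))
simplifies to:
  e | ~o | ~y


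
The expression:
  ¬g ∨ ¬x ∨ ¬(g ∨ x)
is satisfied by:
  {g: False, x: False}
  {x: True, g: False}
  {g: True, x: False}


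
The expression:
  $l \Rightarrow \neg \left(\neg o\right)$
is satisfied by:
  {o: True, l: False}
  {l: False, o: False}
  {l: True, o: True}


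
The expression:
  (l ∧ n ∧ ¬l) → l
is always true.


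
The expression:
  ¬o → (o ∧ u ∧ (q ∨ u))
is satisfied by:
  {o: True}


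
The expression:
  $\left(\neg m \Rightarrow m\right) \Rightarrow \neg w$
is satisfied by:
  {w: False, m: False}
  {m: True, w: False}
  {w: True, m: False}


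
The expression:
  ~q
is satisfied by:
  {q: False}


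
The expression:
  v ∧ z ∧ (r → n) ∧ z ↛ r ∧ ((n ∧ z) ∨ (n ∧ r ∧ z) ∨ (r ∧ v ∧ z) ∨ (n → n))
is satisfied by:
  {z: True, v: True, r: False}


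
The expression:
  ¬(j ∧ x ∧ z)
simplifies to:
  ¬j ∨ ¬x ∨ ¬z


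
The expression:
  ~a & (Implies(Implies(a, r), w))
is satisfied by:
  {w: True, a: False}


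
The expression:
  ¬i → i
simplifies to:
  i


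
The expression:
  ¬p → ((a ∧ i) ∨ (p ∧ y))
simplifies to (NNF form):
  p ∨ (a ∧ i)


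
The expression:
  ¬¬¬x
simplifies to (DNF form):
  ¬x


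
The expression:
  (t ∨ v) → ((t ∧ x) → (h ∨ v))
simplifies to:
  h ∨ v ∨ ¬t ∨ ¬x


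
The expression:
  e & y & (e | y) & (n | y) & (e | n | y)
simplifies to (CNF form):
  e & y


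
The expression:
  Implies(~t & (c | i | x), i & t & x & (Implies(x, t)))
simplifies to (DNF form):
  t | (~c & ~i & ~x)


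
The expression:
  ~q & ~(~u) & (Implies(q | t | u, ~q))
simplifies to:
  u & ~q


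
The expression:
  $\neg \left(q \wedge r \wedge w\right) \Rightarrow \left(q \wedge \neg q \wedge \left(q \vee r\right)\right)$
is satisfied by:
  {r: True, w: True, q: True}


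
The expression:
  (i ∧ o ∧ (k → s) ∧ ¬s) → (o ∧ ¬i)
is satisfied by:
  {k: True, s: True, o: False, i: False}
  {k: True, s: False, o: False, i: False}
  {s: True, k: False, o: False, i: False}
  {k: False, s: False, o: False, i: False}
  {i: True, k: True, s: True, o: False}
  {i: True, k: True, s: False, o: False}
  {i: True, s: True, k: False, o: False}
  {i: True, s: False, k: False, o: False}
  {k: True, o: True, s: True, i: False}
  {k: True, o: True, s: False, i: False}
  {o: True, s: True, k: False, i: False}
  {o: True, k: False, s: False, i: False}
  {i: True, o: True, k: True, s: True}
  {i: True, o: True, k: True, s: False}
  {i: True, o: True, s: True, k: False}


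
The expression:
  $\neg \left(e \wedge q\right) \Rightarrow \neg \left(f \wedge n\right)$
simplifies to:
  $\left(e \wedge q\right) \vee \neg f \vee \neg n$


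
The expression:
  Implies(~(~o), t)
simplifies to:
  t | ~o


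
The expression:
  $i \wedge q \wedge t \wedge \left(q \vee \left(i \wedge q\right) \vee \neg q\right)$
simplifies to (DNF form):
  $i \wedge q \wedge t$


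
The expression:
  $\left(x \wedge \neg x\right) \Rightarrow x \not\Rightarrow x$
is always true.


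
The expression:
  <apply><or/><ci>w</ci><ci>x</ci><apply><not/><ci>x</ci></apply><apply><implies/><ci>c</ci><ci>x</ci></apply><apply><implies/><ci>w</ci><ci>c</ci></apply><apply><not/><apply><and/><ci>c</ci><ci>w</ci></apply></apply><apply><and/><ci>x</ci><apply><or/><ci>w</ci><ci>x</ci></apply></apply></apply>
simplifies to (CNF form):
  <true/>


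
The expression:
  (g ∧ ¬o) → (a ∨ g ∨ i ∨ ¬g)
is always true.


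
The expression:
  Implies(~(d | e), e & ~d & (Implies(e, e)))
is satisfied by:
  {d: True, e: True}
  {d: True, e: False}
  {e: True, d: False}


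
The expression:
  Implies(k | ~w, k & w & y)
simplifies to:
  w & (y | ~k)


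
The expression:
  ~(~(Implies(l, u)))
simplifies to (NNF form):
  u | ~l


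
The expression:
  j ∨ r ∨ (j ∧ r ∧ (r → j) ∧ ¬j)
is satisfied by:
  {r: True, j: True}
  {r: True, j: False}
  {j: True, r: False}


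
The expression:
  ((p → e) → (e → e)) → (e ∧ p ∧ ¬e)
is never true.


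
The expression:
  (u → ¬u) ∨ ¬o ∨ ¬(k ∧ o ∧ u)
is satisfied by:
  {u: False, k: False, o: False}
  {o: True, u: False, k: False}
  {k: True, u: False, o: False}
  {o: True, k: True, u: False}
  {u: True, o: False, k: False}
  {o: True, u: True, k: False}
  {k: True, u: True, o: False}


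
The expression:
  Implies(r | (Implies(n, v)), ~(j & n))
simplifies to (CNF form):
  (~j | ~n | ~r) & (~j | ~n | ~v)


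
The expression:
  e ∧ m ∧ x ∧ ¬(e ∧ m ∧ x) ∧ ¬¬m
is never true.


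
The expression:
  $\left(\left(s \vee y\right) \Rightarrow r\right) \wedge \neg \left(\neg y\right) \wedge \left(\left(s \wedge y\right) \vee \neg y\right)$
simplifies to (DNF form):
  $r \wedge s \wedge y$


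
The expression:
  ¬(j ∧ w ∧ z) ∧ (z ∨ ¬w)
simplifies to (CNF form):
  (z ∨ ¬w) ∧ (¬j ∨ ¬w)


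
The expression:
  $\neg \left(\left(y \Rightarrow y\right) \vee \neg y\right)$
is never true.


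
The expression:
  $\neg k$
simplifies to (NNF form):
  $\neg k$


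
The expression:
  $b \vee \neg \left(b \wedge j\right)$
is always true.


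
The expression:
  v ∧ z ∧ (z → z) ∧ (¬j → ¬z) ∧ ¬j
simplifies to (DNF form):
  False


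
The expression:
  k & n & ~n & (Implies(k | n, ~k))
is never true.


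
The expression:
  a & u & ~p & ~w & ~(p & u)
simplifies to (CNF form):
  a & u & ~p & ~w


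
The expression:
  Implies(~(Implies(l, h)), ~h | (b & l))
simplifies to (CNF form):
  True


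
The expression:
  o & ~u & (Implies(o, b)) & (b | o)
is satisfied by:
  {b: True, o: True, u: False}


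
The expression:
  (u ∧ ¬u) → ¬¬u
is always true.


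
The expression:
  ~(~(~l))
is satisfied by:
  {l: False}


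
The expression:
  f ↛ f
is never true.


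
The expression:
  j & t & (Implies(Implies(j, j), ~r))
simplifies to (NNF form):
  j & t & ~r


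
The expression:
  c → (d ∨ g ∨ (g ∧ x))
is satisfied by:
  {d: True, g: True, c: False}
  {d: True, c: False, g: False}
  {g: True, c: False, d: False}
  {g: False, c: False, d: False}
  {d: True, g: True, c: True}
  {d: True, c: True, g: False}
  {g: True, c: True, d: False}


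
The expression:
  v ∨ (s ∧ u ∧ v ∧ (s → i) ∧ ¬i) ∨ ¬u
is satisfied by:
  {v: True, u: False}
  {u: False, v: False}
  {u: True, v: True}


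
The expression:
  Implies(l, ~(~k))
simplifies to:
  k | ~l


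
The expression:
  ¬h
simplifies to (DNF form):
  ¬h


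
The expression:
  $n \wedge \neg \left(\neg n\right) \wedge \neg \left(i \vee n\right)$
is never true.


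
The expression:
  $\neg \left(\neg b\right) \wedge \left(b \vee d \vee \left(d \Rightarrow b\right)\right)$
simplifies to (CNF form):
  $b$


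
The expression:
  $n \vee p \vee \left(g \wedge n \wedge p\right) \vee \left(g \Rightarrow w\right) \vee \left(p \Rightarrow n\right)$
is always true.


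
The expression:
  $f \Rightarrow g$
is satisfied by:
  {g: True, f: False}
  {f: False, g: False}
  {f: True, g: True}


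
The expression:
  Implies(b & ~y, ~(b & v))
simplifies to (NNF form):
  y | ~b | ~v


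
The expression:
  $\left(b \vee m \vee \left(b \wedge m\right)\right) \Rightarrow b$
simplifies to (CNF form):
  $b \vee \neg m$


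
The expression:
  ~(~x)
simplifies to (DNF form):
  x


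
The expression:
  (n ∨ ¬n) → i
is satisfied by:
  {i: True}


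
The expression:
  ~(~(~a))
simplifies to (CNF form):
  ~a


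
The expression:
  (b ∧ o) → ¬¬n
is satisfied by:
  {n: True, o: False, b: False}
  {o: False, b: False, n: False}
  {n: True, b: True, o: False}
  {b: True, o: False, n: False}
  {n: True, o: True, b: False}
  {o: True, n: False, b: False}
  {n: True, b: True, o: True}


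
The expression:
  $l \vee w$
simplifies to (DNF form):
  $l \vee w$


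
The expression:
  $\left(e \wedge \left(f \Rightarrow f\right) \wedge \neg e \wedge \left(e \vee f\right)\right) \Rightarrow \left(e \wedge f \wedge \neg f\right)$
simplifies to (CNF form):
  $\text{True}$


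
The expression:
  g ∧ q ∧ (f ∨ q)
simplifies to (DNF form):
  g ∧ q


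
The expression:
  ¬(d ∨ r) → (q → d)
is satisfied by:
  {r: True, d: True, q: False}
  {r: True, q: False, d: False}
  {d: True, q: False, r: False}
  {d: False, q: False, r: False}
  {r: True, d: True, q: True}
  {r: True, q: True, d: False}
  {d: True, q: True, r: False}


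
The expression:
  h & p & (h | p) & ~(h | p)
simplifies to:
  False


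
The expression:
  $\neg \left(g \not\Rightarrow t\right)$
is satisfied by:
  {t: True, g: False}
  {g: False, t: False}
  {g: True, t: True}


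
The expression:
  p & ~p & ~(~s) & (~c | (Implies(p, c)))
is never true.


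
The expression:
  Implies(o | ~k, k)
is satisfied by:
  {k: True}


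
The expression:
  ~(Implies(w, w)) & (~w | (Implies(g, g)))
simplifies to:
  False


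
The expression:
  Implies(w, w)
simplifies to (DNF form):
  True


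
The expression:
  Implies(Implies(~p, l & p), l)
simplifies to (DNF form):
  l | ~p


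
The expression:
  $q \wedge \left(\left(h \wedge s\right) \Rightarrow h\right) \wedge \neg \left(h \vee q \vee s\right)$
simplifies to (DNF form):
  $\text{False}$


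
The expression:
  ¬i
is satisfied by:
  {i: False}


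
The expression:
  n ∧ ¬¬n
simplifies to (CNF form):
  n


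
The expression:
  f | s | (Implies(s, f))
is always true.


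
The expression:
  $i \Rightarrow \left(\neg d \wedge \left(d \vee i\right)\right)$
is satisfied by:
  {d: False, i: False}
  {i: True, d: False}
  {d: True, i: False}


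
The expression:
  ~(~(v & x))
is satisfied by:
  {x: True, v: True}


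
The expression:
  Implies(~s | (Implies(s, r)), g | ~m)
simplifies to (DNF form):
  g | ~m | (s & ~r)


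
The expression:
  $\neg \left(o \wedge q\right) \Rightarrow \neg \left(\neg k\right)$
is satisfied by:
  {k: True, o: True, q: True}
  {k: True, o: True, q: False}
  {k: True, q: True, o: False}
  {k: True, q: False, o: False}
  {o: True, q: True, k: False}


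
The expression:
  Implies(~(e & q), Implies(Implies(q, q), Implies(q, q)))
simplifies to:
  True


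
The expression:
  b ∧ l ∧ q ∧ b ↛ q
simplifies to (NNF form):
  False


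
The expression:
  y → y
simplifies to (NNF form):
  True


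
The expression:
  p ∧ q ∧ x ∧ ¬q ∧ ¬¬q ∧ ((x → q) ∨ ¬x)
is never true.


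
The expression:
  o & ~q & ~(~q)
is never true.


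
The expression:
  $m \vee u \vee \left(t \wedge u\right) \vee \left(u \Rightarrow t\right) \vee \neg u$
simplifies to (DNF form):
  $\text{True}$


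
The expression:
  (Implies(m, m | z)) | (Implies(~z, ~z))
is always true.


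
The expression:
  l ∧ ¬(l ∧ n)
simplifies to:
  l ∧ ¬n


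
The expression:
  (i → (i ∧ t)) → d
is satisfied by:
  {i: True, d: True, t: False}
  {d: True, t: False, i: False}
  {i: True, d: True, t: True}
  {d: True, t: True, i: False}
  {i: True, t: False, d: False}


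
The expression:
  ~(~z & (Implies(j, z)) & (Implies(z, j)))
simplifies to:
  j | z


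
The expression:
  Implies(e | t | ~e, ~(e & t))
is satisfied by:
  {e: False, t: False}
  {t: True, e: False}
  {e: True, t: False}


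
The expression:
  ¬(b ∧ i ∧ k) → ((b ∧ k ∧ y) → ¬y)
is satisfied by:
  {i: True, k: False, y: False, b: False}
  {i: False, k: False, y: False, b: False}
  {i: True, b: True, k: False, y: False}
  {b: True, i: False, k: False, y: False}
  {i: True, y: True, b: False, k: False}
  {y: True, b: False, k: False, i: False}
  {i: True, b: True, y: True, k: False}
  {b: True, y: True, i: False, k: False}
  {i: True, k: True, b: False, y: False}
  {k: True, b: False, y: False, i: False}
  {i: True, b: True, k: True, y: False}
  {b: True, k: True, i: False, y: False}
  {i: True, y: True, k: True, b: False}
  {y: True, k: True, b: False, i: False}
  {i: True, b: True, y: True, k: True}


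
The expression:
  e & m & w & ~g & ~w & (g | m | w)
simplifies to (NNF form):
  False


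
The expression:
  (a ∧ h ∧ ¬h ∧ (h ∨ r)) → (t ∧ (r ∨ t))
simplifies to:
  True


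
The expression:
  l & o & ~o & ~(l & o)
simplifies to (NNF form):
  False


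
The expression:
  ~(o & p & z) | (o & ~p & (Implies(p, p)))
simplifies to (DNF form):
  ~o | ~p | ~z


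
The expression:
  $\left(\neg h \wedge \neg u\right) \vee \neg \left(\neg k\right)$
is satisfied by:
  {k: True, u: False, h: False}
  {k: True, h: True, u: False}
  {k: True, u: True, h: False}
  {k: True, h: True, u: True}
  {h: False, u: False, k: False}


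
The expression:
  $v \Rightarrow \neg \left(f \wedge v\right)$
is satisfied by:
  {v: False, f: False}
  {f: True, v: False}
  {v: True, f: False}


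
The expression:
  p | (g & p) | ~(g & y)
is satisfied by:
  {p: True, g: False, y: False}
  {g: False, y: False, p: False}
  {y: True, p: True, g: False}
  {y: True, g: False, p: False}
  {p: True, g: True, y: False}
  {g: True, p: False, y: False}
  {y: True, g: True, p: True}


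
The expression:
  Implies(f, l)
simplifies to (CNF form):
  l | ~f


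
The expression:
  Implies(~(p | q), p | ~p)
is always true.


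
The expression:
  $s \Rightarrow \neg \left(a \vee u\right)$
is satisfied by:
  {u: False, s: False, a: False}
  {a: True, u: False, s: False}
  {u: True, a: False, s: False}
  {a: True, u: True, s: False}
  {s: True, a: False, u: False}


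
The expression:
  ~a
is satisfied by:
  {a: False}


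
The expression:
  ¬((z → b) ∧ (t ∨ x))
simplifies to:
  (z ∨ ¬t) ∧ (z ∨ ¬x) ∧ (¬b ∨ ¬t) ∧ (¬b ∨ ¬x)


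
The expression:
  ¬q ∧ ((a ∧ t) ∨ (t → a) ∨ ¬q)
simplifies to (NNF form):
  ¬q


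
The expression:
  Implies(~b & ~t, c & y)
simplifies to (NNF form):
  b | t | (c & y)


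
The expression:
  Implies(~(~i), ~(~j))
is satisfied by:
  {j: True, i: False}
  {i: False, j: False}
  {i: True, j: True}


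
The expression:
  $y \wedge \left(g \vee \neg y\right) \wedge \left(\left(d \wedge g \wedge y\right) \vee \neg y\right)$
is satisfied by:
  {g: True, d: True, y: True}


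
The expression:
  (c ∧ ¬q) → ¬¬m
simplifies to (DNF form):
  m ∨ q ∨ ¬c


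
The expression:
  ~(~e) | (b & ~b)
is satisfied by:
  {e: True}


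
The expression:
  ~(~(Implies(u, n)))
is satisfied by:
  {n: True, u: False}
  {u: False, n: False}
  {u: True, n: True}


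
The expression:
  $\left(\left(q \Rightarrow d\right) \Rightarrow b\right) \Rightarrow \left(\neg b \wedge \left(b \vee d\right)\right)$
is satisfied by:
  {d: True, q: False, b: False}
  {q: False, b: False, d: False}
  {d: True, q: True, b: False}


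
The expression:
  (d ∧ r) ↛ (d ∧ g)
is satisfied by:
  {r: True, d: True, g: False}


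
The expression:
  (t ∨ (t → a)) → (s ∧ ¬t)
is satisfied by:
  {s: True, t: False}


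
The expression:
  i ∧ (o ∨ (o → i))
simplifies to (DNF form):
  i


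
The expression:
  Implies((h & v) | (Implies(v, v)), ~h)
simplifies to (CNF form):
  ~h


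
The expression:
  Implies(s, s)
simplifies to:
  True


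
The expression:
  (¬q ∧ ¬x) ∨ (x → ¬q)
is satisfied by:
  {q: False, x: False}
  {x: True, q: False}
  {q: True, x: False}


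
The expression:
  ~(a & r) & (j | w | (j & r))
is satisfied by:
  {w: True, j: True, a: False, r: False}
  {w: True, j: False, a: False, r: False}
  {j: True, r: False, w: False, a: False}
  {r: True, w: True, j: True, a: False}
  {r: True, w: True, j: False, a: False}
  {r: True, j: True, w: False, a: False}
  {a: True, w: True, j: True, r: False}
  {a: True, w: True, j: False, r: False}
  {a: True, j: True, w: False, r: False}


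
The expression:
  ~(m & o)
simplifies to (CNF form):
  ~m | ~o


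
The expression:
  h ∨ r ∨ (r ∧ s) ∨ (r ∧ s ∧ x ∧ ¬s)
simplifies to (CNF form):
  h ∨ r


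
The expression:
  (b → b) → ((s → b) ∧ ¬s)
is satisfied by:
  {s: False}


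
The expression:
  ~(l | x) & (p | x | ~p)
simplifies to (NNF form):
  ~l & ~x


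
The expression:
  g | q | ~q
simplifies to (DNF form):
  True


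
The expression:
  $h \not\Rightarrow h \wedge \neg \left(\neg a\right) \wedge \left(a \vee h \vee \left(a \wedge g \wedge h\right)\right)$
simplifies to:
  $\text{False}$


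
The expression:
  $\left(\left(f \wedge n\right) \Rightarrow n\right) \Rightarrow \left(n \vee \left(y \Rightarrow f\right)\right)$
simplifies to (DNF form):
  $f \vee n \vee \neg y$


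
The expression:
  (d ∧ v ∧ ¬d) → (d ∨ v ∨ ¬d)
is always true.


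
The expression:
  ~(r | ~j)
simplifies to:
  j & ~r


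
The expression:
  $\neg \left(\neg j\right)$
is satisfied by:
  {j: True}


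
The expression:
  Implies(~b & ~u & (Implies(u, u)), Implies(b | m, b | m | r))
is always true.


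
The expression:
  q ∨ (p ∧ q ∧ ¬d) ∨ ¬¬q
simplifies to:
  q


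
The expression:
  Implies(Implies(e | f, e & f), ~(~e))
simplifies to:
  e | f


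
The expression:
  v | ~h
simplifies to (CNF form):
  v | ~h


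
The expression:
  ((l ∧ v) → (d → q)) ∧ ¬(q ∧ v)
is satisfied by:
  {l: False, v: False, q: False, d: False}
  {d: True, l: False, v: False, q: False}
  {l: True, d: False, v: False, q: False}
  {d: True, l: True, v: False, q: False}
  {q: True, d: False, l: False, v: False}
  {d: True, q: True, l: False, v: False}
  {q: True, l: True, d: False, v: False}
  {d: True, q: True, l: True, v: False}
  {v: True, q: False, l: False, d: False}
  {v: True, d: True, q: False, l: False}
  {v: True, l: True, q: False, d: False}


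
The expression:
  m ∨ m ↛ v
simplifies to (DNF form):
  m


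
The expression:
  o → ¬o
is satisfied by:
  {o: False}


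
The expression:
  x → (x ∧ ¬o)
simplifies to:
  ¬o ∨ ¬x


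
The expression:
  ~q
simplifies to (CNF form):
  ~q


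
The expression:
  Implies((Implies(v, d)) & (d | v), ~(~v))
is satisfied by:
  {v: True, d: False}
  {d: False, v: False}
  {d: True, v: True}


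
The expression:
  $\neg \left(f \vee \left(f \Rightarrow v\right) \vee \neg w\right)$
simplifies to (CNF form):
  $\text{False}$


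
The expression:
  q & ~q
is never true.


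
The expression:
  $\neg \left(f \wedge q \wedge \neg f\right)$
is always true.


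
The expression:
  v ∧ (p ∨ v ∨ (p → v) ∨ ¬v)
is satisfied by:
  {v: True}


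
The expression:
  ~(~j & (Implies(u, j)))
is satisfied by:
  {u: True, j: True}
  {u: True, j: False}
  {j: True, u: False}


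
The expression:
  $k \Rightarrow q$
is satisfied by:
  {q: True, k: False}
  {k: False, q: False}
  {k: True, q: True}


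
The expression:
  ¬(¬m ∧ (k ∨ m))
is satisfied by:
  {m: True, k: False}
  {k: False, m: False}
  {k: True, m: True}


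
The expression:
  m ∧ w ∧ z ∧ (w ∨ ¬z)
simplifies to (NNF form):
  m ∧ w ∧ z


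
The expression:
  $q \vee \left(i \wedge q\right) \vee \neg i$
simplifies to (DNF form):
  $q \vee \neg i$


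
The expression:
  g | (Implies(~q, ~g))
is always true.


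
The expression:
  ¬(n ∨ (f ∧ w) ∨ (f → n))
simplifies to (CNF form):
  f ∧ ¬n ∧ ¬w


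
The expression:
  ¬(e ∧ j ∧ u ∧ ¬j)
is always true.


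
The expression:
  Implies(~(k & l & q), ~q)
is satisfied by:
  {l: True, k: True, q: False}
  {l: True, k: False, q: False}
  {k: True, l: False, q: False}
  {l: False, k: False, q: False}
  {l: True, q: True, k: True}


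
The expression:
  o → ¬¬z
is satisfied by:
  {z: True, o: False}
  {o: False, z: False}
  {o: True, z: True}


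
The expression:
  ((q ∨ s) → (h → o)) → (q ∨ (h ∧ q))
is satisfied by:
  {q: True, s: True, h: True, o: False}
  {q: True, s: True, h: False, o: False}
  {q: True, h: True, o: False, s: False}
  {q: True, h: False, o: False, s: False}
  {q: True, s: True, o: True, h: True}
  {q: True, s: True, o: True, h: False}
  {q: True, o: True, h: True, s: False}
  {q: True, o: True, h: False, s: False}
  {s: True, o: False, h: True, q: False}


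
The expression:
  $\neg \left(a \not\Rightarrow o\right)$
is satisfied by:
  {o: True, a: False}
  {a: False, o: False}
  {a: True, o: True}


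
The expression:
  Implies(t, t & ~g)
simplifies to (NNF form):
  ~g | ~t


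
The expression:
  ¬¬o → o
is always true.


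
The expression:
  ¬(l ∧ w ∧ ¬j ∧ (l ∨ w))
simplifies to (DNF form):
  j ∨ ¬l ∨ ¬w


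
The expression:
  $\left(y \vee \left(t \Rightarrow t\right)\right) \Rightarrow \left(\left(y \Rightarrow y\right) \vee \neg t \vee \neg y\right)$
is always true.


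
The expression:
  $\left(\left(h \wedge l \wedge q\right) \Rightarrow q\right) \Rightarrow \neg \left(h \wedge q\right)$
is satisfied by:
  {h: False, q: False}
  {q: True, h: False}
  {h: True, q: False}


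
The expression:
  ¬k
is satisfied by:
  {k: False}


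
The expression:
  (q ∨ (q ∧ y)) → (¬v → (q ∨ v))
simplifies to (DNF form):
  True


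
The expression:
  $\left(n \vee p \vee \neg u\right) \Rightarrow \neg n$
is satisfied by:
  {n: False}


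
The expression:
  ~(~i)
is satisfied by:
  {i: True}
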